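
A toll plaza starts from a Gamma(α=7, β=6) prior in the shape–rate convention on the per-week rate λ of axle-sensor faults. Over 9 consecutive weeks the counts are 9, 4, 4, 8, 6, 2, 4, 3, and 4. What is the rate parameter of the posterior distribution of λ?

15

Total count: 9 + 4 + 4 + 8 + 6 + 2 + 4 + 3 + 4 = 44.
Total exposure: 9 weeks.
Posterior: α' = 7 + 44 = 51, β' = 6 + 9 = 15.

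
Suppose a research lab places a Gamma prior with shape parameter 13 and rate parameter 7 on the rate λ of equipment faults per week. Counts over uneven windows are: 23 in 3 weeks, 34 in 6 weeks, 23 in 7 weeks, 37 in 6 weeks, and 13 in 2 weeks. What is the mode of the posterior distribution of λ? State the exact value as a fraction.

142/31

Total count: 23 + 34 + 23 + 37 + 13 = 130.
Total exposure: 3 + 6 + 7 + 6 + 2 = 24 weeks.
By Gamma–Poisson conjugacy, the posterior is Gamma(α + Σx, β + Σt) = Gamma(13 + 130, 7 + 24) = Gamma(143, 31).
Posterior mode = (α'−1)/β' = 142/31.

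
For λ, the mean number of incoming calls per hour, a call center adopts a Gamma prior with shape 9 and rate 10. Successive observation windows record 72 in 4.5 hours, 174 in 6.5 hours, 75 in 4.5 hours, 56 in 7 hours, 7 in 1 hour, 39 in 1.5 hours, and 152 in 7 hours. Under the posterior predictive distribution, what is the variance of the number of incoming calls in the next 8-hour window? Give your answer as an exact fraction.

58400/441

Total count: 72 + 174 + 75 + 56 + 7 + 39 + 152 = 575.
Total exposure: 4.5 + 6.5 + 4.5 + 7 + 1 + 1.5 + 7 = 32 hours.
By Gamma–Poisson conjugacy, the posterior is Gamma(α + Σx, β + Σt) = Gamma(9 + 575, 10 + 32) = Gamma(584, 42).
The posterior predictive for a window of length T is Negative Binomial with variance T·α'·(β'+T)/β'² = 8·584·50/1764 = 58400/441.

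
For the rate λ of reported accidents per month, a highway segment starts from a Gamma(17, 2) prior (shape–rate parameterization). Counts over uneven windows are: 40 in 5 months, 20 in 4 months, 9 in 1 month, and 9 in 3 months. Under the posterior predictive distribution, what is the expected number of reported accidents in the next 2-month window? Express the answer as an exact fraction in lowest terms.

38/3

Total count: 40 + 20 + 9 + 9 = 78.
Total exposure: 5 + 4 + 1 + 3 = 13 months.
Conjugate update: add total count to the shape and total exposure to the rate, giving Gamma(95, 15).
Predictive mean over a 2-month window = T·E[λ|data] = 2·95/15 = 38/3.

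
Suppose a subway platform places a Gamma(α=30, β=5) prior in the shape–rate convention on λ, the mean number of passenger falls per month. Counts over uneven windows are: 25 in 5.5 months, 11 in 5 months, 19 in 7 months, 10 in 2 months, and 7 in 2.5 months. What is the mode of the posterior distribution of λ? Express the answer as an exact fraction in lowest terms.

101/27

Total count: 25 + 11 + 19 + 10 + 7 = 72.
Total exposure: 5.5 + 5 + 7 + 2 + 2.5 = 22 months.
Gamma(α, β) with Poisson data over total exposure Σt gives posterior Gamma(α+Σx, β+Σt) = Gamma(102, 27).
Posterior mode = (α'−1)/β' = 101/27.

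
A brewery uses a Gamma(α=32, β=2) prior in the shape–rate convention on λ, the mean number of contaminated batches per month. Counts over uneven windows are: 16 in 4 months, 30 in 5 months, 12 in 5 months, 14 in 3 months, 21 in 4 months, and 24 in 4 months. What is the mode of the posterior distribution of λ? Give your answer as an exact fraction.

Total count: 16 + 30 + 12 + 14 + 21 + 24 = 117.
Total exposure: 4 + 5 + 5 + 3 + 4 + 4 = 25 months.
Gamma(α, β) with Poisson data over total exposure Σt gives posterior Gamma(α+Σx, β+Σt) = Gamma(149, 27).
Posterior mode = (α'−1)/β' = 148/27.

148/27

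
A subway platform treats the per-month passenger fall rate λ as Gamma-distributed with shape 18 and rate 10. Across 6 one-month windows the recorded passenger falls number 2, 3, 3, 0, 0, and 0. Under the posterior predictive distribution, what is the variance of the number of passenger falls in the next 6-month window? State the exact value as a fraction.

429/32

Total count: 2 + 3 + 3 + 0 + 0 + 0 = 8.
Total exposure: 6 months.
By Gamma–Poisson conjugacy, the posterior is Gamma(α + Σx, β + Σt) = Gamma(18 + 8, 10 + 6) = Gamma(26, 16).
The posterior predictive for a window of length T is Negative Binomial with variance T·α'·(β'+T)/β'² = 6·26·22/256 = 429/32.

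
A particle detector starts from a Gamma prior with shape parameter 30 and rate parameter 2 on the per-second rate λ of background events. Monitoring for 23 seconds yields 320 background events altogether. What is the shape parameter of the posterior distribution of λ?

Total count 320 over total exposure 23 seconds.
Posterior: α' = 30 + 320 = 350, β' = 2 + 23 = 25.

350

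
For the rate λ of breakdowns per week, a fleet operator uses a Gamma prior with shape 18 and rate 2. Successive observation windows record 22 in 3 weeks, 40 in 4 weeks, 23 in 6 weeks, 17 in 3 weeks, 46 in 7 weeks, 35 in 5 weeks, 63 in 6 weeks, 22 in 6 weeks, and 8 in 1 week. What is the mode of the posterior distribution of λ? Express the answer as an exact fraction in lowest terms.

293/43

Total count: 22 + 40 + 23 + 17 + 46 + 35 + 63 + 22 + 8 = 276.
Total exposure: 3 + 4 + 6 + 3 + 7 + 5 + 6 + 6 + 1 = 41 weeks.
Conjugate update: add total count to the shape and total exposure to the rate, giving Gamma(294, 43).
Posterior mode = (α'−1)/β' = 293/43.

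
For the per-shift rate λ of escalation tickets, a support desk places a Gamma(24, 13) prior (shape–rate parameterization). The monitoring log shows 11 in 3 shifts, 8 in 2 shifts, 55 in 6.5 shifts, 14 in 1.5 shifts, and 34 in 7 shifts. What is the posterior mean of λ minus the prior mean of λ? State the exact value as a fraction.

1106/429

Total count: 11 + 8 + 55 + 14 + 34 = 122.
Total exposure: 3 + 2 + 6.5 + 1.5 + 7 = 20 shifts.
By Gamma–Poisson conjugacy, the posterior is Gamma(α + Σx, β + Σt) = Gamma(24 + 122, 13 + 20) = Gamma(146, 33).
Posterior mean = 146/33 = 146/33; prior mean = 24/13 = 24/13. Difference = 146/33 − 24/13 = 1106/429.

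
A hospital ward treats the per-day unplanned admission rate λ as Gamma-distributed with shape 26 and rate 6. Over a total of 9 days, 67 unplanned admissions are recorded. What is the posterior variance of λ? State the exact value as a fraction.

31/75

Total count 67 over total exposure 9 days.
Gamma(α, β) with Poisson data over total exposure Σt gives posterior Gamma(α+Σx, β+Σt) = Gamma(93, 15).
Posterior variance = α'/β'² = 93/225 = 31/75.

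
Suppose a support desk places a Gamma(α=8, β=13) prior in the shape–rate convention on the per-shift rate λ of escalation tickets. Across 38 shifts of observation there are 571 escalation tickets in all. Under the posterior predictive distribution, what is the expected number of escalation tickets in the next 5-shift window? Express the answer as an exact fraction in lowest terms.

Total count 571 over total exposure 38 shifts.
By Gamma–Poisson conjugacy, the posterior is Gamma(α + Σx, β + Σt) = Gamma(8 + 571, 13 + 38) = Gamma(579, 51).
Predictive mean over a 5-shift window = T·E[λ|data] = 5·579/51 = 965/17.

965/17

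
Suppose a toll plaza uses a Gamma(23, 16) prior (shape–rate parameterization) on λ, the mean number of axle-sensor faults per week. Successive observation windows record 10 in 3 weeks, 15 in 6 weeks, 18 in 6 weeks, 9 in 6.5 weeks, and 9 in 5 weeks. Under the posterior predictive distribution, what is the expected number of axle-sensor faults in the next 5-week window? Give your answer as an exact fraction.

Total count: 10 + 15 + 18 + 9 + 9 = 61.
Total exposure: 3 + 6 + 6 + 6.5 + 5 = 26.5 weeks.
Conjugate update: add total count to the shape and total exposure to the rate, giving Gamma(84, 85/2).
Predictive mean over a 5-week window = T·E[λ|data] = 5·84/(85/2) = 168/17.

168/17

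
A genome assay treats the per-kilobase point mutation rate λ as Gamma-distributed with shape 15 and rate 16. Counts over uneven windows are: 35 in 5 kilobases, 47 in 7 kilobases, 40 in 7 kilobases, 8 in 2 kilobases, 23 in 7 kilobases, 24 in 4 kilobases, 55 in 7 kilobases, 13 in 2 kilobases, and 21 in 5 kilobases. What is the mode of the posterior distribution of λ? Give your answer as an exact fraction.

Total count: 35 + 47 + 40 + 8 + 23 + 24 + 55 + 13 + 21 = 266.
Total exposure: 5 + 7 + 7 + 2 + 7 + 4 + 7 + 2 + 5 = 46 kilobases.
Gamma(α, β) with Poisson data over total exposure Σt gives posterior Gamma(α+Σx, β+Σt) = Gamma(281, 62).
Posterior mode = (α'−1)/β' = 280/62 = 140/31.

140/31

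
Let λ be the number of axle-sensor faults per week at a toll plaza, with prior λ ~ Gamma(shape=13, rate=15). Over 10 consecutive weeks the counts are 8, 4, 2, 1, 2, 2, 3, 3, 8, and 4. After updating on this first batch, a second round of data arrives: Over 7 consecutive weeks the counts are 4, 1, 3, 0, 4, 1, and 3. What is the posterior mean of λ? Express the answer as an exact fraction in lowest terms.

33/16

Total count: 8 + 4 + 2 + 1 + 2 + 2 + 3 + 3 + 8 + 4 = 37.
Total exposure: 10 weeks.
After the first batch: Gamma(13 + 37, 15 + 10) = Gamma(50, 25).
Total count: 4 + 1 + 3 + 0 + 4 + 1 + 3 = 16.
Total exposure: 7 weeks.
After the second batch: Gamma(50 + 16, 25 + 7) = Gamma(66, 32).
Posterior mean = α'/β' = 66/32 = 33/16.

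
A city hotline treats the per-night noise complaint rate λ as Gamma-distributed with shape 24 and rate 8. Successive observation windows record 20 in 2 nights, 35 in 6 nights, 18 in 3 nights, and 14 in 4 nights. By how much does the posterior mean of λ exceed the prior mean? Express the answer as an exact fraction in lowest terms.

Total count: 20 + 35 + 18 + 14 = 87.
Total exposure: 2 + 6 + 3 + 4 = 15 nights.
Conjugate update: add total count to the shape and total exposure to the rate, giving Gamma(111, 23).
Posterior mean = 111/23 = 111/23; prior mean = 24/8 = 3. Difference = 111/23 − 3 = 42/23.

42/23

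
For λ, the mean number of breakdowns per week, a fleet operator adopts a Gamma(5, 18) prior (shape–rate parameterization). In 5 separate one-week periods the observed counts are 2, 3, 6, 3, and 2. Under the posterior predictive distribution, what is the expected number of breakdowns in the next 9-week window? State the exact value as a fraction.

Total count: 2 + 3 + 6 + 3 + 2 = 16.
Total exposure: 5 weeks.
The Gamma prior is conjugate for the Poisson rate, so λ | data ~ Gamma(5+16, 18+5) = Gamma(21, 23).
Predictive mean over a 9-week window = T·E[λ|data] = 9·21/23 = 189/23.

189/23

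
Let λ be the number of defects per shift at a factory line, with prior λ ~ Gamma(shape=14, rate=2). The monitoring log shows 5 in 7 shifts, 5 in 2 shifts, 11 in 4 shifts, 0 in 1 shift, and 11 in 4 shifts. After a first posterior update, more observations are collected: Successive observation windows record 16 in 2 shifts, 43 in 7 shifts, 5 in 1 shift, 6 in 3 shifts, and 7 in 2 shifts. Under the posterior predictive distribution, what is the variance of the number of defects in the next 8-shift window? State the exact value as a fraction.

42312/1225

Total count: 5 + 5 + 11 + 0 + 11 = 32.
Total exposure: 7 + 2 + 4 + 1 + 4 = 18 shifts.
After the first batch: Gamma(14 + 32, 2 + 18) = Gamma(46, 20).
Total count: 16 + 43 + 5 + 6 + 7 = 77.
Total exposure: 2 + 7 + 1 + 3 + 2 = 15 shifts.
After the second batch: Gamma(46 + 77, 20 + 15) = Gamma(123, 35).
The posterior predictive for a window of length T is Negative Binomial with variance T·α'·(β'+T)/β'² = 8·123·43/1225 = 42312/1225.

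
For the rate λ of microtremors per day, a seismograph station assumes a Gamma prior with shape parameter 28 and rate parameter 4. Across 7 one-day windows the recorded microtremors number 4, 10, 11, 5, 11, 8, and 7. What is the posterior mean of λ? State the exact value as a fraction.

Total count: 4 + 10 + 11 + 5 + 11 + 8 + 7 = 56.
Total exposure: 7 days.
Conjugate update: add total count to the shape and total exposure to the rate, giving Gamma(84, 11).
Posterior mean = α'/β' = 84/11.

84/11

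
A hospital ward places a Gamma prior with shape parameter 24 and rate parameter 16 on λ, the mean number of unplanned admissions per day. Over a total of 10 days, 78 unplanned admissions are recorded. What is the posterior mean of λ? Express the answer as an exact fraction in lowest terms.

51/13

Total count 78 over total exposure 10 days.
Posterior: α' = 24 + 78 = 102, β' = 16 + 10 = 26.
Posterior mean = α'/β' = 102/26 = 51/13.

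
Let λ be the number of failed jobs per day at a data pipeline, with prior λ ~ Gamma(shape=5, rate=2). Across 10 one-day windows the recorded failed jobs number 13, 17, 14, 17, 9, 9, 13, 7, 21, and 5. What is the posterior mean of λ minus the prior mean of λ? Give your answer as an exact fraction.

Total count: 13 + 17 + 14 + 17 + 9 + 9 + 13 + 7 + 21 + 5 = 125.
Total exposure: 10 days.
Posterior: α' = 5 + 125 = 130, β' = 2 + 10 = 12.
Posterior mean = 130/12 = 65/6; prior mean = 5/2 = 5/2. Difference = 65/6 − 5/2 = 25/3.

25/3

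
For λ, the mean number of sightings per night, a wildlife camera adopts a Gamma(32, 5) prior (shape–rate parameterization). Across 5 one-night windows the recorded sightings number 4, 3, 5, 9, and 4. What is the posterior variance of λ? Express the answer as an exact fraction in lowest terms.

57/100

Total count: 4 + 3 + 5 + 9 + 4 = 25.
Total exposure: 5 nights.
Gamma(α, β) with Poisson data over total exposure Σt gives posterior Gamma(α+Σx, β+Σt) = Gamma(57, 10).
Posterior variance = α'/β'² = 57/100.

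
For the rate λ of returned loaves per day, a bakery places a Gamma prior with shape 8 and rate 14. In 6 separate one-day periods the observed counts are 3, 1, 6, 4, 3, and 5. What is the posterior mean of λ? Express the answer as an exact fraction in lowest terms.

3/2

Total count: 3 + 1 + 6 + 4 + 3 + 5 = 22.
Total exposure: 6 days.
Gamma(α, β) with Poisson data over total exposure Σt gives posterior Gamma(α+Σx, β+Σt) = Gamma(30, 20).
Posterior mean = α'/β' = 30/20 = 3/2.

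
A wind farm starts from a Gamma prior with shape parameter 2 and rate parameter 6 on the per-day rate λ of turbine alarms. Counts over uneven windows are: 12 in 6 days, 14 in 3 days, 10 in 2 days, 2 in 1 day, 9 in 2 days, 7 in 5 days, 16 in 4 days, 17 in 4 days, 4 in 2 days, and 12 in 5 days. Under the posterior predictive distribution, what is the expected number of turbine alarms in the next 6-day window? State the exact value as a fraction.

Total count: 12 + 14 + 10 + 2 + 9 + 7 + 16 + 17 + 4 + 12 = 103.
Total exposure: 6 + 3 + 2 + 1 + 2 + 5 + 4 + 4 + 2 + 5 = 34 days.
Conjugate update: add total count to the shape and total exposure to the rate, giving Gamma(105, 40).
Predictive mean over a 6-day window = T·E[λ|data] = 6·105/40 = 63/4.

63/4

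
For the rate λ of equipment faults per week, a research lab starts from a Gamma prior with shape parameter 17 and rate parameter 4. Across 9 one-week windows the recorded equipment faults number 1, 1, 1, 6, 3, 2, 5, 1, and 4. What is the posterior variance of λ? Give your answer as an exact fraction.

Total count: 1 + 1 + 1 + 6 + 3 + 2 + 5 + 1 + 4 = 24.
Total exposure: 9 weeks.
Gamma(α, β) with Poisson data over total exposure Σt gives posterior Gamma(α+Σx, β+Σt) = Gamma(41, 13).
Posterior variance = α'/β'² = 41/169.

41/169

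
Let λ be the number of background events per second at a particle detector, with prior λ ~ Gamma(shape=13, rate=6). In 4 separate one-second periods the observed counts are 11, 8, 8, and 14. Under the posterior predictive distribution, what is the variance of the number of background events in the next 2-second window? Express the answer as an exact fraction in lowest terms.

324/25

Total count: 11 + 8 + 8 + 14 = 41.
Total exposure: 4 seconds.
Gamma(α, β) with Poisson data over total exposure Σt gives posterior Gamma(α+Σx, β+Σt) = Gamma(54, 10).
The posterior predictive for a window of length T is Negative Binomial with variance T·α'·(β'+T)/β'² = 2·54·12/100 = 324/25.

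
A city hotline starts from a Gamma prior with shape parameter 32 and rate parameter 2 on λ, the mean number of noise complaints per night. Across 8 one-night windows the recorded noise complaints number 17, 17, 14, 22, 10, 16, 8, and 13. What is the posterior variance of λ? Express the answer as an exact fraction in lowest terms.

Total count: 17 + 17 + 14 + 22 + 10 + 16 + 8 + 13 = 117.
Total exposure: 8 nights.
Gamma(α, β) with Poisson data over total exposure Σt gives posterior Gamma(α+Σx, β+Σt) = Gamma(149, 10).
Posterior variance = α'/β'² = 149/100.

149/100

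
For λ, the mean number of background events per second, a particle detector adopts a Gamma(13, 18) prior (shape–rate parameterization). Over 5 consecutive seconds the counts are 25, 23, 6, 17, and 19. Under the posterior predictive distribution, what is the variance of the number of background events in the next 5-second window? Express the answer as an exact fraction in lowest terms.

Total count: 25 + 23 + 6 + 17 + 19 = 90.
Total exposure: 5 seconds.
Posterior: α' = 13 + 90 = 103, β' = 18 + 5 = 23.
The posterior predictive for a window of length T is Negative Binomial with variance T·α'·(β'+T)/β'² = 5·103·28/529 = 14420/529.

14420/529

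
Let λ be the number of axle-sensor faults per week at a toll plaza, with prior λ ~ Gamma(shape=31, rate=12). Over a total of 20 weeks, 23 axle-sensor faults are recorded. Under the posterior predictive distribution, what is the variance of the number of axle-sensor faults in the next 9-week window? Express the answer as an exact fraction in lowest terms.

Total count 23 over total exposure 20 weeks.
Gamma(α, β) with Poisson data over total exposure Σt gives posterior Gamma(α+Σx, β+Σt) = Gamma(54, 32).
The posterior predictive for a window of length T is Negative Binomial with variance T·α'·(β'+T)/β'² = 9·54·41/1024 = 9963/512.

9963/512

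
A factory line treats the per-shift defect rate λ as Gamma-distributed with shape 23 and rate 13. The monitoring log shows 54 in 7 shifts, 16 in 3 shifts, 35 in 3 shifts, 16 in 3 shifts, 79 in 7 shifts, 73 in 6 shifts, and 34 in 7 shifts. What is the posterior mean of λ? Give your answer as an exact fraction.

Total count: 54 + 16 + 35 + 16 + 79 + 73 + 34 = 307.
Total exposure: 7 + 3 + 3 + 3 + 7 + 6 + 7 = 36 shifts.
Gamma(α, β) with Poisson data over total exposure Σt gives posterior Gamma(α+Σx, β+Σt) = Gamma(330, 49).
Posterior mean = α'/β' = 330/49.

330/49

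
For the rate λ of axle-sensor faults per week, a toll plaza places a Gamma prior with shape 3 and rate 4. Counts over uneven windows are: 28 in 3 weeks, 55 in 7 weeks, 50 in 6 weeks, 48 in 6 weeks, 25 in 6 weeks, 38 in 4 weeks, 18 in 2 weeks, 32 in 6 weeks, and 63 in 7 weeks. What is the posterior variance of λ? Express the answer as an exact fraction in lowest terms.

40/289

Total count: 28 + 55 + 50 + 48 + 25 + 38 + 18 + 32 + 63 = 357.
Total exposure: 3 + 7 + 6 + 6 + 6 + 4 + 2 + 6 + 7 = 47 weeks.
Conjugate update: add total count to the shape and total exposure to the rate, giving Gamma(360, 51).
Posterior variance = α'/β'² = 360/2601 = 40/289.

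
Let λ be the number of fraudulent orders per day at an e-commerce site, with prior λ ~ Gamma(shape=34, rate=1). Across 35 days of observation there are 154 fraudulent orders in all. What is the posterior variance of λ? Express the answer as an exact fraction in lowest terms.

47/324

Total count 154 over total exposure 35 days.
Gamma(α, β) with Poisson data over total exposure Σt gives posterior Gamma(α+Σx, β+Σt) = Gamma(188, 36).
Posterior variance = α'/β'² = 188/1296 = 47/324.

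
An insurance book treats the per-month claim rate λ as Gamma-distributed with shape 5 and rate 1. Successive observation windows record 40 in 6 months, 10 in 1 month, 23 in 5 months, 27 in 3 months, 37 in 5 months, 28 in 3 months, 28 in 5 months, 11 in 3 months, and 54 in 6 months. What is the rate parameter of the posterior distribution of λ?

38

Total count: 40 + 10 + 23 + 27 + 37 + 28 + 28 + 11 + 54 = 258.
Total exposure: 6 + 1 + 5 + 3 + 5 + 3 + 5 + 3 + 6 = 37 months.
Gamma(α, β) with Poisson data over total exposure Σt gives posterior Gamma(α+Σx, β+Σt) = Gamma(263, 38).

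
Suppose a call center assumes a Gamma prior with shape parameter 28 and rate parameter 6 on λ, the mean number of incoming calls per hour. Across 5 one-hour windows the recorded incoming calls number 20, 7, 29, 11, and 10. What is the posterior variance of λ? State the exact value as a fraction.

105/121

Total count: 20 + 7 + 29 + 11 + 10 = 77.
Total exposure: 5 hours.
Gamma(α, β) with Poisson data over total exposure Σt gives posterior Gamma(α+Σx, β+Σt) = Gamma(105, 11).
Posterior variance = α'/β'² = 105/121.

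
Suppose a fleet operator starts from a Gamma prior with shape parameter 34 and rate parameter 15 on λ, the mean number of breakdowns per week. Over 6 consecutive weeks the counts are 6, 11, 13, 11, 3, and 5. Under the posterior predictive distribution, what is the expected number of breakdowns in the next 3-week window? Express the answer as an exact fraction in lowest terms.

83/7

Total count: 6 + 11 + 13 + 11 + 3 + 5 = 49.
Total exposure: 6 weeks.
Posterior: α' = 34 + 49 = 83, β' = 15 + 6 = 21.
Predictive mean over a 3-week window = T·E[λ|data] = 3·83/21 = 83/7.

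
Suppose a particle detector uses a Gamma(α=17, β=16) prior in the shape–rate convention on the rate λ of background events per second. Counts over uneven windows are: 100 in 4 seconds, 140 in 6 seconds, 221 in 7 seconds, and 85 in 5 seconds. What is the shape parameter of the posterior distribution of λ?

Total count: 100 + 140 + 221 + 85 = 546.
Total exposure: 4 + 6 + 7 + 5 = 22 seconds.
By Gamma–Poisson conjugacy, the posterior is Gamma(α + Σx, β + Σt) = Gamma(17 + 546, 16 + 22) = Gamma(563, 38).

563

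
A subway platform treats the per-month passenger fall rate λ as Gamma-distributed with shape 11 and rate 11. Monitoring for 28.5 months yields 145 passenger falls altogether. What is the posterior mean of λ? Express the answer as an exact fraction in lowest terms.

Total count 145 over total exposure 28.5 months.
By Gamma–Poisson conjugacy, the posterior is Gamma(α + Σx, β + Σt) = Gamma(11 + 145, 11 + 28.5) = Gamma(156, 79/2).
Posterior mean = α'/β' = 156/(79/2) = 312/79.

312/79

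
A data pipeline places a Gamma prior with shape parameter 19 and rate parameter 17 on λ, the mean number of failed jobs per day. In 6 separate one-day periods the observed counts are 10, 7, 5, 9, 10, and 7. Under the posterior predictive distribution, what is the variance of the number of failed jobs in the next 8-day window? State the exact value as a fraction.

Total count: 10 + 7 + 5 + 9 + 10 + 7 = 48.
Total exposure: 6 days.
By Gamma–Poisson conjugacy, the posterior is Gamma(α + Σx, β + Σt) = Gamma(19 + 48, 17 + 6) = Gamma(67, 23).
The posterior predictive for a window of length T is Negative Binomial with variance T·α'·(β'+T)/β'² = 8·67·31/529 = 16616/529.

16616/529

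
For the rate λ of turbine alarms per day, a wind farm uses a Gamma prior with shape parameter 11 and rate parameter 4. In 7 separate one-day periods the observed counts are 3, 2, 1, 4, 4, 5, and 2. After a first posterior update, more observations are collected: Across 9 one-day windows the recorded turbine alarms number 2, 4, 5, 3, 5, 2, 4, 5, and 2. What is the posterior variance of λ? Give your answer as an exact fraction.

Total count: 3 + 2 + 1 + 4 + 4 + 5 + 2 = 21.
Total exposure: 7 days.
After the first batch: Gamma(11 + 21, 4 + 7) = Gamma(32, 11).
Total count: 2 + 4 + 5 + 3 + 5 + 2 + 4 + 5 + 2 = 32.
Total exposure: 9 days.
After the second batch: Gamma(32 + 32, 11 + 9) = Gamma(64, 20).
Posterior variance = α'/β'² = 64/400 = 4/25.

4/25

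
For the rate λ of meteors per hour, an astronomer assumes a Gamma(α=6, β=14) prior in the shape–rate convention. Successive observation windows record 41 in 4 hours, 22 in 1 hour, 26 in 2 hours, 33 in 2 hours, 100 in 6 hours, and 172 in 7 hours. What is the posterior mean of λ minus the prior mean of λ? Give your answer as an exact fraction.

673/63

Total count: 41 + 22 + 26 + 33 + 100 + 172 = 394.
Total exposure: 4 + 1 + 2 + 2 + 6 + 7 = 22 hours.
Gamma(α, β) with Poisson data over total exposure Σt gives posterior Gamma(α+Σx, β+Σt) = Gamma(400, 36).
Posterior mean = 400/36 = 100/9; prior mean = 6/14 = 3/7. Difference = 100/9 − 3/7 = 673/63.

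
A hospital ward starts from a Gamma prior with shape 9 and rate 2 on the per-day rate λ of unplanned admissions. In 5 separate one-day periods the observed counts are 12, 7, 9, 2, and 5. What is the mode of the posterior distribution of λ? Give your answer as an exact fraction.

Total count: 12 + 7 + 9 + 2 + 5 = 35.
Total exposure: 5 days.
Gamma(α, β) with Poisson data over total exposure Σt gives posterior Gamma(α+Σx, β+Σt) = Gamma(44, 7).
Posterior mode = (α'−1)/β' = 43/7.

43/7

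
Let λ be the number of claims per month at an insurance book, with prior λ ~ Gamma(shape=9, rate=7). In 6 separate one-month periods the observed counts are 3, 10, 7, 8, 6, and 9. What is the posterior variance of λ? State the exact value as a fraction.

4/13

Total count: 3 + 10 + 7 + 8 + 6 + 9 = 43.
Total exposure: 6 months.
Gamma(α, β) with Poisson data over total exposure Σt gives posterior Gamma(α+Σx, β+Σt) = Gamma(52, 13).
Posterior variance = α'/β'² = 52/169 = 4/13.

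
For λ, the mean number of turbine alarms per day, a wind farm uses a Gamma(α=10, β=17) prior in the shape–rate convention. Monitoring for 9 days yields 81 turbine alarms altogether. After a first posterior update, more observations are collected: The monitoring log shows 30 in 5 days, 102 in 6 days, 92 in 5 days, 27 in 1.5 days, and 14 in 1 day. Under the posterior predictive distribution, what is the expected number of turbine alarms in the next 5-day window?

Total count 81 over total exposure 9 days.
After the first batch: Gamma(10 + 81, 17 + 9) = Gamma(91, 26).
Total count: 30 + 102 + 92 + 27 + 14 = 265.
Total exposure: 5 + 6 + 5 + 1.5 + 1 = 18.5 days.
After the second batch: Gamma(91 + 265, 26 + 18.5) = Gamma(356, 89/2).
Predictive mean over a 5-day window = T·E[λ|data] = 5·356/(89/2) = 40.

40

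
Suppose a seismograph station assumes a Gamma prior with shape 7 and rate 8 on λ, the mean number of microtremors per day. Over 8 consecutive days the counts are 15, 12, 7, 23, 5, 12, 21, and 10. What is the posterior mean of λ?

7

Total count: 15 + 12 + 7 + 23 + 5 + 12 + 21 + 10 = 105.
Total exposure: 8 days.
By Gamma–Poisson conjugacy, the posterior is Gamma(α + Σx, β + Σt) = Gamma(7 + 105, 8 + 8) = Gamma(112, 16).
Posterior mean = α'/β' = 112/16 = 7.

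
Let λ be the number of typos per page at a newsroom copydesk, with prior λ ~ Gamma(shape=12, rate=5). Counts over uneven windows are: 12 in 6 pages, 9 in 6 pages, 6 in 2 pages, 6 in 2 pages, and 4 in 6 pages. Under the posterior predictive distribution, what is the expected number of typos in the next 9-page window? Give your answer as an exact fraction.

49/3

Total count: 12 + 9 + 6 + 6 + 4 = 37.
Total exposure: 6 + 6 + 2 + 2 + 6 = 22 pages.
Posterior: α' = 12 + 37 = 49, β' = 5 + 22 = 27.
Predictive mean over a 9-page window = T·E[λ|data] = 9·49/27 = 49/3.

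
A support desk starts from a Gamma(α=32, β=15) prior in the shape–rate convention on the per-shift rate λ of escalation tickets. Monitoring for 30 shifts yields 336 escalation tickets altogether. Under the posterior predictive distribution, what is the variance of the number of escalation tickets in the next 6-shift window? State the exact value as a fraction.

Total count 336 over total exposure 30 shifts.
The Gamma prior is conjugate for the Poisson rate, so λ | data ~ Gamma(32+336, 15+30) = Gamma(368, 45).
The posterior predictive for a window of length T is Negative Binomial with variance T·α'·(β'+T)/β'² = 6·368·51/2025 = 12512/225.

12512/225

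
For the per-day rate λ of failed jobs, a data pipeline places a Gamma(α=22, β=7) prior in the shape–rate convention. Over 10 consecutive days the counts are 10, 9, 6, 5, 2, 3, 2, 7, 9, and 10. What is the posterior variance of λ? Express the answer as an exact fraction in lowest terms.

5/17

Total count: 10 + 9 + 6 + 5 + 2 + 3 + 2 + 7 + 9 + 10 = 63.
Total exposure: 10 days.
The Gamma prior is conjugate for the Poisson rate, so λ | data ~ Gamma(22+63, 7+10) = Gamma(85, 17).
Posterior variance = α'/β'² = 85/289 = 5/17.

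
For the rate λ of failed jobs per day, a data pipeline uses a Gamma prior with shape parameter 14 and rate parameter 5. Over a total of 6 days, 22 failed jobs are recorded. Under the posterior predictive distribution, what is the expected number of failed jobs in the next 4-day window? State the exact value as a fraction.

144/11

Total count 22 over total exposure 6 days.
By Gamma–Poisson conjugacy, the posterior is Gamma(α + Σx, β + Σt) = Gamma(14 + 22, 5 + 6) = Gamma(36, 11).
Predictive mean over a 4-day window = T·E[λ|data] = 4·36/11 = 144/11.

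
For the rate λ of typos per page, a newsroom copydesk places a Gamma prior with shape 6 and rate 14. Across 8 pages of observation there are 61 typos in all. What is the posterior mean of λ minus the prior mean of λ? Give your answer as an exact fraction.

403/154

Total count 61 over total exposure 8 pages.
Posterior: α' = 6 + 61 = 67, β' = 14 + 8 = 22.
Posterior mean = 67/22 = 67/22; prior mean = 6/14 = 3/7. Difference = 67/22 − 3/7 = 403/154.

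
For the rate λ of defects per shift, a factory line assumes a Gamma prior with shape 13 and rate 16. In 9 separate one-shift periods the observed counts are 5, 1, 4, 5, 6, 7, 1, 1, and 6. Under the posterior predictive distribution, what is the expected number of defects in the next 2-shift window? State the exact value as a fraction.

98/25

Total count: 5 + 1 + 4 + 5 + 6 + 7 + 1 + 1 + 6 = 36.
Total exposure: 9 shifts.
By Gamma–Poisson conjugacy, the posterior is Gamma(α + Σx, β + Σt) = Gamma(13 + 36, 16 + 9) = Gamma(49, 25).
Predictive mean over a 2-shift window = T·E[λ|data] = 2·49/25 = 98/25.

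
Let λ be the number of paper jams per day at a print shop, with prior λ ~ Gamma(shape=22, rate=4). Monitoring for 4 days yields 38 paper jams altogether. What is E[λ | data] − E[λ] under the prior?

Total count 38 over total exposure 4 days.
By Gamma–Poisson conjugacy, the posterior is Gamma(α + Σx, β + Σt) = Gamma(22 + 38, 4 + 4) = Gamma(60, 8).
Posterior mean = 60/8 = 15/2; prior mean = 22/4 = 11/2. Difference = 15/2 − 11/2 = 2.

2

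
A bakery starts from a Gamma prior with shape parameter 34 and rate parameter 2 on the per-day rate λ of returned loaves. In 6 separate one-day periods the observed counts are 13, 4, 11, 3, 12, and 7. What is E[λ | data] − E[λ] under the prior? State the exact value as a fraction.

-13/2

Total count: 13 + 4 + 11 + 3 + 12 + 7 = 50.
Total exposure: 6 days.
By Gamma–Poisson conjugacy, the posterior is Gamma(α + Σx, β + Σt) = Gamma(34 + 50, 2 + 6) = Gamma(84, 8).
Posterior mean = 84/8 = 21/2; prior mean = 34/2 = 17. Difference = 21/2 − 17 = -13/2.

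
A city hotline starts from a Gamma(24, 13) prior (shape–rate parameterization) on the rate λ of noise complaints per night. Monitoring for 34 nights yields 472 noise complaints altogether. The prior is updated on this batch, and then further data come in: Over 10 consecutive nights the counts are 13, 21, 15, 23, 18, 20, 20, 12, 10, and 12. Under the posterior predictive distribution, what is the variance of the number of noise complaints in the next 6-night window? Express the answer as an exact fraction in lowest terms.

Total count 472 over total exposure 34 nights.
After the first batch: Gamma(24 + 472, 13 + 34) = Gamma(496, 47).
Total count: 13 + 21 + 15 + 23 + 18 + 20 + 20 + 12 + 10 + 12 = 164.
Total exposure: 10 nights.
After the second batch: Gamma(496 + 164, 47 + 10) = Gamma(660, 57).
The posterior predictive for a window of length T is Negative Binomial with variance T·α'·(β'+T)/β'² = 6·660·63/3249 = 27720/361.

27720/361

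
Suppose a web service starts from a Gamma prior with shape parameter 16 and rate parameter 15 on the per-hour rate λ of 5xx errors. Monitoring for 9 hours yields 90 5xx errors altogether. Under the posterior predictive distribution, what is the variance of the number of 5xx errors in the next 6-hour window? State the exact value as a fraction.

265/8

Total count 90 over total exposure 9 hours.
Posterior: α' = 16 + 90 = 106, β' = 15 + 9 = 24.
The posterior predictive for a window of length T is Negative Binomial with variance T·α'·(β'+T)/β'² = 6·106·30/576 = 265/8.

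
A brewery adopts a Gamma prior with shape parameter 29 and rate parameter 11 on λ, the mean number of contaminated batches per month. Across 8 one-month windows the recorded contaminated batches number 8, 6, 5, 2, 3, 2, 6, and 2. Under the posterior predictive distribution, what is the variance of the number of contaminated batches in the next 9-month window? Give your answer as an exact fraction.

Total count: 8 + 6 + 5 + 2 + 3 + 2 + 6 + 2 = 34.
Total exposure: 8 months.
By Gamma–Poisson conjugacy, the posterior is Gamma(α + Σx, β + Σt) = Gamma(29 + 34, 11 + 8) = Gamma(63, 19).
The posterior predictive for a window of length T is Negative Binomial with variance T·α'·(β'+T)/β'² = 9·63·28/361 = 15876/361.

15876/361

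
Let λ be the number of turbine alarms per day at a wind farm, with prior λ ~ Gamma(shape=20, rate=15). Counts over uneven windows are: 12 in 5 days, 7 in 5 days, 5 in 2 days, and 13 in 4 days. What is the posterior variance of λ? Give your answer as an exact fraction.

Total count: 12 + 7 + 5 + 13 = 37.
Total exposure: 5 + 5 + 2 + 4 = 16 days.
Gamma(α, β) with Poisson data over total exposure Σt gives posterior Gamma(α+Σx, β+Σt) = Gamma(57, 31).
Posterior variance = α'/β'² = 57/961.

57/961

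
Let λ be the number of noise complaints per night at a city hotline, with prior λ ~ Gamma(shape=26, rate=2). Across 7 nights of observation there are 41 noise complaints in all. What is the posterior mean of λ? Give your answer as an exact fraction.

67/9

Total count 41 over total exposure 7 nights.
The Gamma prior is conjugate for the Poisson rate, so λ | data ~ Gamma(26+41, 2+7) = Gamma(67, 9).
Posterior mean = α'/β' = 67/9.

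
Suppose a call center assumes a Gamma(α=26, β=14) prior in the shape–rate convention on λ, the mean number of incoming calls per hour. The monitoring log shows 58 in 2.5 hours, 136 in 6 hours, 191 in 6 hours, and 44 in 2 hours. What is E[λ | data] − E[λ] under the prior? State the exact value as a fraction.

5577/427

Total count: 58 + 136 + 191 + 44 = 429.
Total exposure: 2.5 + 6 + 6 + 2 = 16.5 hours.
The Gamma prior is conjugate for the Poisson rate, so λ | data ~ Gamma(26+429, 14+16.5) = Gamma(455, 61/2).
Posterior mean = 455/(61/2) = 910/61; prior mean = 26/14 = 13/7. Difference = 910/61 − 13/7 = 5577/427.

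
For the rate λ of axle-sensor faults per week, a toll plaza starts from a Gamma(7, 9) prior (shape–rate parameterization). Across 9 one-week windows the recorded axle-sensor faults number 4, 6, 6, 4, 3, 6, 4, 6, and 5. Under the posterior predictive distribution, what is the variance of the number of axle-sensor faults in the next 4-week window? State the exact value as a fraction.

Total count: 4 + 6 + 6 + 4 + 3 + 6 + 4 + 6 + 5 = 44.
Total exposure: 9 weeks.
Gamma(α, β) with Poisson data over total exposure Σt gives posterior Gamma(α+Σx, β+Σt) = Gamma(51, 18).
The posterior predictive for a window of length T is Negative Binomial with variance T·α'·(β'+T)/β'² = 4·51·22/324 = 374/27.

374/27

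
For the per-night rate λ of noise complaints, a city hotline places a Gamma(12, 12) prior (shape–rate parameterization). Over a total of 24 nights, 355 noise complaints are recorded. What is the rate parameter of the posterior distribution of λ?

Total count 355 over total exposure 24 nights.
Gamma(α, β) with Poisson data over total exposure Σt gives posterior Gamma(α+Σx, β+Σt) = Gamma(367, 36).

36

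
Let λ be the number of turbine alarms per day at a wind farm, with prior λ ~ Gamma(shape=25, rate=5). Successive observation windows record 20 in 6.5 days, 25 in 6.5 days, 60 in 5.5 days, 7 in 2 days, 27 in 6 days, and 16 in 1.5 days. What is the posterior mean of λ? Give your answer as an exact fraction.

Total count: 20 + 25 + 60 + 7 + 27 + 16 = 155.
Total exposure: 6.5 + 6.5 + 5.5 + 2 + 6 + 1.5 = 28 days.
Gamma(α, β) with Poisson data over total exposure Σt gives posterior Gamma(α+Σx, β+Σt) = Gamma(180, 33).
Posterior mean = α'/β' = 180/33 = 60/11.

60/11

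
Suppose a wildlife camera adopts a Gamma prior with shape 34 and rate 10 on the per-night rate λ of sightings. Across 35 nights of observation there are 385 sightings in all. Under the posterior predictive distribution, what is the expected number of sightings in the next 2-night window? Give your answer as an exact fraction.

Total count 385 over total exposure 35 nights.
Posterior: α' = 34 + 385 = 419, β' = 10 + 35 = 45.
Predictive mean over a 2-night window = T·E[λ|data] = 2·419/45 = 838/45.

838/45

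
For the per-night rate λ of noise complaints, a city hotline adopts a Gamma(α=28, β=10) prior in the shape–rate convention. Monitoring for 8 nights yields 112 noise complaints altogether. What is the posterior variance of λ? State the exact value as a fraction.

Total count 112 over total exposure 8 nights.
By Gamma–Poisson conjugacy, the posterior is Gamma(α + Σx, β + Σt) = Gamma(28 + 112, 10 + 8) = Gamma(140, 18).
Posterior variance = α'/β'² = 140/324 = 35/81.

35/81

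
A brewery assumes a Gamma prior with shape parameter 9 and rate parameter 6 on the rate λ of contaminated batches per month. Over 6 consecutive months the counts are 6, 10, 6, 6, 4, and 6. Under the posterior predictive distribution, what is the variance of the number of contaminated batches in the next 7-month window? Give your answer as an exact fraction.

6251/144

Total count: 6 + 10 + 6 + 6 + 4 + 6 = 38.
Total exposure: 6 months.
Posterior: α' = 9 + 38 = 47, β' = 6 + 6 = 12.
The posterior predictive for a window of length T is Negative Binomial with variance T·α'·(β'+T)/β'² = 7·47·19/144 = 6251/144.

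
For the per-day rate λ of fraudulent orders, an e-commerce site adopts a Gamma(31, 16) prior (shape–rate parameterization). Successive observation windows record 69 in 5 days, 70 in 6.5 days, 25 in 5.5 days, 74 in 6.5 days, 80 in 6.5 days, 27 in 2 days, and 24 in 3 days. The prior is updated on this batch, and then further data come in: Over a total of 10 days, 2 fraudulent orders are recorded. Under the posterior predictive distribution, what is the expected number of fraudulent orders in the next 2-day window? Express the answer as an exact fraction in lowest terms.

804/61

Total count: 69 + 70 + 25 + 74 + 80 + 27 + 24 = 369.
Total exposure: 5 + 6.5 + 5.5 + 6.5 + 6.5 + 2 + 3 = 35 days.
After the first batch: Gamma(31 + 369, 16 + 35) = Gamma(400, 51).
Total count 2 over total exposure 10 days.
After the second batch: Gamma(400 + 2, 51 + 10) = Gamma(402, 61).
Predictive mean over a 2-day window = T·E[λ|data] = 2·402/61 = 804/61.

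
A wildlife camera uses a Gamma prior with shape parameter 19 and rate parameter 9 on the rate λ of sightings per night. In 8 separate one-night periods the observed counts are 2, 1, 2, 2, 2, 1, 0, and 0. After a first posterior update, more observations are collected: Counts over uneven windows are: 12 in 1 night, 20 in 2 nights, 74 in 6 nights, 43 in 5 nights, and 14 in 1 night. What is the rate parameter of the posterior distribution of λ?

32

Total count: 2 + 1 + 2 + 2 + 2 + 1 + 0 + 0 = 10.
Total exposure: 8 nights.
After the first batch: Gamma(19 + 10, 9 + 8) = Gamma(29, 17).
Total count: 12 + 20 + 74 + 43 + 14 = 163.
Total exposure: 1 + 2 + 6 + 5 + 1 = 15 nights.
After the second batch: Gamma(29 + 163, 17 + 15) = Gamma(192, 32).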